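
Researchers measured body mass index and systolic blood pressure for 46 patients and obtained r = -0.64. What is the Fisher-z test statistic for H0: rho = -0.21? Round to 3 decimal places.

Fisher z: atanh(-0.64) = -0.758174, atanh(-0.21) = -0.213171
z = (z_r − z_0)·√(n−3) = (-0.758174 − (-0.213171))·√43 = -0.545003 · 6.557439 = -3.574

-3.574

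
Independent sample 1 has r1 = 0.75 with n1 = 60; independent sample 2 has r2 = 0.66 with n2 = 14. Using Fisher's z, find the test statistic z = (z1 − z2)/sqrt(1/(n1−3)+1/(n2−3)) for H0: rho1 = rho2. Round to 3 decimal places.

0.547

Fisher z-transforms: z1 = atanh(0.75) = 0.972955, z2 = atanh(0.66) = 0.792814; difference d = 0.180141
Var(d) = 1/57 + 1/11 = 0.0175439 + 0.0909091 = 0.1084530
z = d/√Var(d) = 0.180141 / √0.1084530 = 0.180141 / 0.329322 = 0.547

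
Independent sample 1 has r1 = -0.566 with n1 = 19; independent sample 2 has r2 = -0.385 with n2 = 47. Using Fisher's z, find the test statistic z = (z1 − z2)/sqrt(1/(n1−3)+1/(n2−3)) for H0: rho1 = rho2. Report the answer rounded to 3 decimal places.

-0.807

z1 = atanh(-0.566) = -0.641618,  z2 = atanh(-0.385) = -0.405917
SE = √(1/(n1−3) + 1/(n2−3)) = √(1/16 + 1/44) = √(0.0625000 + 0.0227273) = √0.0852273 = 0.291937
z = (z1 − z2)/SE = (-0.641618 − (-0.405917)) / 0.291937 = -0.235701 / 0.291937 = -0.807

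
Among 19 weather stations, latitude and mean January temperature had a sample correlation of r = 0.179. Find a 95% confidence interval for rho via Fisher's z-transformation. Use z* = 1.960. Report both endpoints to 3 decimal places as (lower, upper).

Fisher z: z_r = atanh(r) = ½·ln((1+0.179)/(1−0.179)) = 0.180949
SE(z) = 1/√(n−3) = 1/√16 = 0.250000
95% ⇒ z* = 1.960; margin = 1.960·0.250000 = 0.490000
CI on z-scale: (-0.309051, 0.670949)
Back-transform: tanh(-0.309051) = -0.299574, tanh(0.670949) = 0.585604

(-0.300, 0.586)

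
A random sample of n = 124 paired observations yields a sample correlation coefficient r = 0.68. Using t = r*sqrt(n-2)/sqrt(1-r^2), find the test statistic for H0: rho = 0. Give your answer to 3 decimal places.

1 − r² = 1 − 0.4624 = 0.5376;  √(1−r²) = 0.733212
√(n−2) = √122 = 11.045361
t = r·√(n−2)/√(1−r²) = 0.68 · 11.045361 / 0.733212 = 10.244

10.244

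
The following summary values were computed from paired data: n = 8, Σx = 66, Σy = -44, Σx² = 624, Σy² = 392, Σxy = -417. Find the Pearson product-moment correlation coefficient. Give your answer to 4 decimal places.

S_xy = nΣxy − ΣxΣy = 8·(-417) − 66·(-44) = -3336 − (-2904) = -432
S_xx = nΣx² − (Σx)² = 8·624 − 66² = 4992 − 4356 = 636
S_yy = nΣy² − (Σy)² = 8·392 − (-44)² = 3136 − 1936 = 1200
r = S_xy / √(S_xx·S_yy) = -432 / √(636·1200) = -432 / √763200 = -432 / 873.6132 = -0.4945

-0.4945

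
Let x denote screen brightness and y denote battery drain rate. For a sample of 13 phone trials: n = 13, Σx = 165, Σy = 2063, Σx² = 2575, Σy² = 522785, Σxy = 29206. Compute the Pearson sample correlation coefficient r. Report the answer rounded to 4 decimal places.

0.3118

Numerator: nΣxy − (Σx)(Σy) = 13·29206 − (165)(2063) = 39283
Denominator: √[(nΣx²−(Σx)²)(nΣy²−(Σy)²)]
  nΣx²−(Σx)² = 13·2575 − 27225 = 6250;  nΣy²−(Σy)² = 13·522785 − 4255969 = 2540236
  √(6250·2540236) = √15876475000 = 126001.8849
r = 39283 / 126001.8849 = 0.3118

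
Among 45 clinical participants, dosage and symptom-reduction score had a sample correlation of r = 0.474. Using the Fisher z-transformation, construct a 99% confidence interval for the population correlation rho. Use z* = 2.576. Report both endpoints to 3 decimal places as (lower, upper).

Fisher z: z_r = atanh(r) = ½·ln((1+0.474)/(1−0.474)) = 0.515217
SE(z) = 1/√(n−3) = 1/√42 = 0.154303
99% ⇒ z* = 2.576; margin = 2.576·0.154303 = 0.397485
CI on z-scale: (0.117732, 0.912702)
Back-transform: tanh(0.117732) = 0.117191, tanh(0.912702) = 0.722427

(0.117, 0.722)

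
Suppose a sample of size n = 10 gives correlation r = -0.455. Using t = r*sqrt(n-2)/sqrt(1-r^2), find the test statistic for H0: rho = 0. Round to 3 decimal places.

-1.445

1 − r² = 1 − 0.207025 = 0.792975;  √(1−r²) = 0.890491
√(n−2) = √8 = 2.828427
t = r·√(n−2)/√(1−r²) = -0.455 · 2.828427 / 0.890491 = -1.445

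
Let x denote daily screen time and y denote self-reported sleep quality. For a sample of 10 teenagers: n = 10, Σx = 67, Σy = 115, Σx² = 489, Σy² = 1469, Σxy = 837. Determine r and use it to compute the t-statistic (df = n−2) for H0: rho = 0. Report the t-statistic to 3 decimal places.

Numerator: nΣxy − (Σx)(Σy) = 10·837 − (67)(115) = 665
Denominator: √[(nΣx²−(Σx)²)(nΣy²−(Σy)²)]
  nΣx²−(Σx)² = 10·489 − 4489 = 401;  nΣy²−(Σy)² = 10·1469 − 13225 = 1465
  √(401·1465) = √587465 = 766.4627
r = 665 / 766.4627 = 0.8676
t = r·√(n−2)/√(1−r²) = 0.8676·√8 / √(1−0.752730) = 2.453943 / 0.497263 = 4.935

4.935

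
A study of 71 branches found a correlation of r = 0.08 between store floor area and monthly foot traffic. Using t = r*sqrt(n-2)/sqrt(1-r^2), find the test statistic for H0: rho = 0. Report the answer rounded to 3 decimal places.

1 − r² = 1 − 0.0064 = 0.9936;  √(1−r²) = 0.996795
√(n−2) = √69 = 8.306624
t = r·√(n−2)/√(1−r²) = 0.08 · 8.306624 / 0.996795 = 0.667

0.667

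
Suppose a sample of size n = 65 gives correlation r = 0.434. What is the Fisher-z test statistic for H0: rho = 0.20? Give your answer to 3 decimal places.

z_r = atanh(0.434) = 0.464814,  z_0 = atanh(0.20) = 0.202733
SE = 1/√(n−3) = 1/√62 = 0.127000
z = (z_r − z_0)/SE = (0.464814 − 0.202733) / 0.127000 = 0.262081 / 0.127000 = 2.064

2.064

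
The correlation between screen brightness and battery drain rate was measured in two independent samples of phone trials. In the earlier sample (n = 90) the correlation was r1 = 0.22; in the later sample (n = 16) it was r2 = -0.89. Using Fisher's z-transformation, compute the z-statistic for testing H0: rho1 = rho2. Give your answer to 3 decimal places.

z1 = atanh(0.22) = 0.223656,  z2 = atanh(-0.89) = -1.421926
SE = √(1/(n1−3) + 1/(n2−3)) = √(1/87 + 1/13) = √(0.0114943 + 0.0769231) = √0.0884174 = 0.297351
z = (z1 − z2)/SE = (0.223656 − (-1.421926)) / 0.297351 = 1.645582 / 0.297351 = 5.534

5.534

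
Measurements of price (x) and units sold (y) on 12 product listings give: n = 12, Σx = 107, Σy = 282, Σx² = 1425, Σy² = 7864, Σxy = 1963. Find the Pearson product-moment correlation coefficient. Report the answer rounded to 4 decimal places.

-0.7226

Numerator: nΣxy − (Σx)(Σy) = 12·1963 − (107)(282) = -6618
Denominator: √[(nΣx²−(Σx)²)(nΣy²−(Σy)²)]
  nΣx²−(Σx)² = 12·1425 − 11449 = 5651;  nΣy²−(Σy)² = 12·7864 − 79524 = 14844
  √(5651·14844) = √83883444 = 9158.7905
r = -6618 / 9158.7905 = -0.7226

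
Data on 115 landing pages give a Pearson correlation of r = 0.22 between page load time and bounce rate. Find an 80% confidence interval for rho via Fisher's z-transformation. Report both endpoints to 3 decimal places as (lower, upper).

z_r = atanh(0.22) = 0.223656;  SE = 1/√(n−3) = 1/√112 = 0.094491
z-limits: 0.223656 ± 1.282·0.094491 = 0.223656 ± 0.121137 = [0.102519, 0.344793]
ρ-limits: (tanh 0.102519, tanh 0.344793) = (0.102, 0.332)

(0.102, 0.332)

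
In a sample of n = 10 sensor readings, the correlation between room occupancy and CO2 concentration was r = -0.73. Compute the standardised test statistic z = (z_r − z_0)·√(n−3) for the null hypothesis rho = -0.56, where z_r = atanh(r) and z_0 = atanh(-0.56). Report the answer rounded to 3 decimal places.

Fisher z: atanh(-0.73) = -0.928727, atanh(-0.56) = -0.632833
z = (z_r − z_0)·√(n−3) = (-0.928727 − (-0.632833))·√7 = -0.295894 · 2.645751 = -0.783

-0.783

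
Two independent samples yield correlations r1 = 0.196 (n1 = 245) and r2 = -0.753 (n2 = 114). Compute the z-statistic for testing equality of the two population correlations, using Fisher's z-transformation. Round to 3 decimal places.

10.280

z1 = atanh(0.196) = 0.198569,  z2 = atanh(-0.753) = -0.979848
SE = √(1/(n1−3) + 1/(n2−3)) = √(1/242 + 1/111) = √(0.0041322 + 0.0090090) = √0.0131412 = 0.114635
z = (z1 − z2)/SE = (0.198569 − (-0.979848)) / 0.114635 = 1.178417 / 0.114635 = 10.280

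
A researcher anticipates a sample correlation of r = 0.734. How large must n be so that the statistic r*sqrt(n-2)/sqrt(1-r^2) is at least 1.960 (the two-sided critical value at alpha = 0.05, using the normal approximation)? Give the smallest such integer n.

Need r·√(n−2)/√(1−r²) ≥ 1.960
√(n−2) ≥ 1.960·√(1−0.538756) / 0.734 = 1.960·0.679149 / 0.734 = 1.8135
n−2 ≥ 3.2888  ⇒  n ≥ 5.2888
Smallest integer n = 6

6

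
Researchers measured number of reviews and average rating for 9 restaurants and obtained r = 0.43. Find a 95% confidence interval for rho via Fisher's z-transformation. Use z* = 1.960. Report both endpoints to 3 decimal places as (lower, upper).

(-0.328, 0.851)

Fisher z: z_r = atanh(r) = ½·ln((1+0.43)/(1−0.43)) = 0.459897
SE(z) = 1/√(n−3) = 1/√6 = 0.408248
95% ⇒ z* = 1.960; margin = 1.960·0.408248 = 0.800166
CI on z-scale: (-0.340269, 1.260063)
Back-transform: tanh(-0.340269) = -0.327718, tanh(1.260063) = 0.851081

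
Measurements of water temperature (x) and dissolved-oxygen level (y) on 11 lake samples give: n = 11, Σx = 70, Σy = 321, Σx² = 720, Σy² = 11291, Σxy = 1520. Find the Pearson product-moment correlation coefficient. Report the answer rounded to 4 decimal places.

-0.7193

S_xy = nΣxy − ΣxΣy = 11·1520 − 70·321 = 16720 − 22470 = -5750
S_xx = nΣx² − (Σx)² = 11·720 − 70² = 7920 − 4900 = 3020
S_yy = nΣy² − (Σy)² = 11·11291 − 321² = 124201 − 103041 = 21160
r = S_xy / √(S_xx·S_yy) = -5750 / √(3020·21160) = -5750 / √63903200 = -5750 / 7993.9477 = -0.7193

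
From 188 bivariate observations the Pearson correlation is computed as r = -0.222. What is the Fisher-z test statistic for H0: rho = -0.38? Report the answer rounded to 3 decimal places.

2.371

Fisher z: atanh(-0.222) = -0.225759, atanh(-0.38) = -0.400060
z = (z_r − z_0)·√(n−3) = (-0.225759 − (-0.400060))·√185 = 0.174301 · 13.601471 = 2.371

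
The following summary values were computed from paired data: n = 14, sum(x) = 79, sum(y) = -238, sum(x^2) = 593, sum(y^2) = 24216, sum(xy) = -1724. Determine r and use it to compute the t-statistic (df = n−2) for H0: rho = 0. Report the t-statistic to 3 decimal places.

Numerator: nΣxy − (Σx)(Σy) = 14·(-1724) − (79)(-238) = -5334
Denominator: √[(nΣx²−(Σx)²)(nΣy²−(Σy)²)]
  nΣx²−(Σx)² = 14·593 − 6241 = 2061;  nΣy²−(Σy)² = 14·24216 − 56644 = 282380
  √(2061·282380) = √581985180 = 24124.3690
r = -5334 / 24124.3690 = -0.2211
t = r·√(n−2)/√(1−r²) = -0.2211·√12 / √(1−0.048885) = -0.765913 / 0.975251 = -0.785

-0.785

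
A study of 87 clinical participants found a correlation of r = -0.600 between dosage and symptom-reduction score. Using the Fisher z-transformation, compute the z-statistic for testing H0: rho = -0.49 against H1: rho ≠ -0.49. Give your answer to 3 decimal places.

-1.440

Fisher z: atanh(-0.600) = -0.693147, atanh(-0.49) = -0.536060
z = (z_r − z_0)·√(n−3) = (-0.693147 − (-0.536060))·√84 = -0.157087 · 9.165151 = -1.440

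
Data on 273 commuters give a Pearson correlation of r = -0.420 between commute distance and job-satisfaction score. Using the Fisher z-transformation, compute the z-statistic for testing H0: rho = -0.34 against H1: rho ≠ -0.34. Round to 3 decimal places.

z_r = atanh(-0.420) = -0.447692,  z_0 = atanh(-0.34) = -0.354093
SE = 1/√(n−3) = 1/√270 = 0.060858
z = (z_r − z_0)/SE = (-0.447692 − (-0.354093)) / 0.060858 = -0.093599 / 0.060858 = -1.538

-1.538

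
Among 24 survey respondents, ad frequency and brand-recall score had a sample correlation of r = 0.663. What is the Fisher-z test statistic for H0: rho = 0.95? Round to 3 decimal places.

z_r = atanh(0.663) = 0.798148,  z_0 = atanh(0.95) = 1.831781
SE = 1/√(n−3) = 1/√21 = 0.218218
z = (z_r − z_0)/SE = (0.798148 − 1.831781) / 0.218218 = -1.033633 / 0.218218 = -4.737

-4.737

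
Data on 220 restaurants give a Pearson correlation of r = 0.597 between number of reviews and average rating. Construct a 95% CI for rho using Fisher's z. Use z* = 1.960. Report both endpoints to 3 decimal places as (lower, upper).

Fisher z: z_r = atanh(r) = ½·ln((1+0.597)/(1−0.597)) = 0.688473
SE(z) = 1/√(n−3) = 1/√217 = 0.067884
95% ⇒ z* = 1.960; margin = 1.960·0.067884 = 0.133053
CI on z-scale: (0.555420, 0.821526)
Back-transform: tanh(0.555420) = 0.504571, tanh(0.821526) = 0.675900

(0.505, 0.676)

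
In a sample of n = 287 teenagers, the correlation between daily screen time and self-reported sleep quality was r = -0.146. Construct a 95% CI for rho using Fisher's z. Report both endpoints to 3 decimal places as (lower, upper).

z_r = atanh(-0.146) = -0.147051;  SE = 1/√(n−3) = 1/√284 = 0.059339
z-limits: -0.147051 ± 1.960·0.059339 = -0.147051 ± 0.116304 = [-0.263355, -0.030747]
ρ-limits: (tanh -0.263355, tanh -0.030747) = (-0.257, -0.031)

(-0.257, -0.031)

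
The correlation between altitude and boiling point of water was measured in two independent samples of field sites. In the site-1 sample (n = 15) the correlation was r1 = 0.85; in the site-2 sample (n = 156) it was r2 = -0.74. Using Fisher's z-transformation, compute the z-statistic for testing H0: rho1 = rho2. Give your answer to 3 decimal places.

7.361

Fisher z-transforms: z1 = atanh(0.85) = 1.256153, z2 = atanh(-0.74) = -0.950479; difference d = 2.206632
Var(d) = 1/12 + 1/153 = 0.0833333 + 0.0065359 = 0.0898692
z = d/√Var(d) = 2.206632 / √0.0898692 = 2.206632 / 0.299782 = 7.361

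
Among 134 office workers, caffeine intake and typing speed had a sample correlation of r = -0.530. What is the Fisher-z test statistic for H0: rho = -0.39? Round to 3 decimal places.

Fisher z: atanh(-0.530) = -0.590145, atanh(-0.39) = -0.411800
z = (z_r − z_0)·√(n−3) = (-0.590145 − (-0.411800))·√131 = -0.178345 · 11.445523 = -2.041

-2.041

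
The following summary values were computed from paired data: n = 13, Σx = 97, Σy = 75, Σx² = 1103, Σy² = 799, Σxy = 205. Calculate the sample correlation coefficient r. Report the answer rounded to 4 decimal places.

Numerator: nΣxy − (Σx)(Σy) = 13·205 − (97)(75) = -4610
Denominator: √[(nΣx²−(Σx)²)(nΣy²−(Σy)²)]
  nΣx²−(Σx)² = 13·1103 − 9409 = 4930;  nΣy²−(Σy)² = 13·799 − 5625 = 4762
  √(4930·4762) = √23476660 = 4845.2719
r = -4610 / 4845.2719 = -0.9514

-0.9514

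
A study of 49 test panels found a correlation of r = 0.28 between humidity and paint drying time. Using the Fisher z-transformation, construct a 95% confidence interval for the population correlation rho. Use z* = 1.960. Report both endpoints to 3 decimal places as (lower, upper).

z_r = atanh(0.28) = 0.287682;  SE = 1/√(n−3) = 1/√46 = 0.147442
z-limits: 0.287682 ± 1.960·0.147442 = 0.287682 ± 0.288986 = [-0.001304, 0.576668]
ρ-limits: (tanh -0.001304, tanh 0.576668) = (-0.001, 0.520)

(-0.001, 0.520)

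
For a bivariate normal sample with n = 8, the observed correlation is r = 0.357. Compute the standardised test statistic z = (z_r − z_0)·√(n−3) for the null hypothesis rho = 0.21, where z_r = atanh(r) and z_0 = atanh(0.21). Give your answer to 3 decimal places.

0.358

Fisher z: atanh(0.357) = 0.373443, atanh(0.21) = 0.213171
z = (z_r − z_0)·√(n−3) = (0.373443 − 0.213171)·√5 = 0.160272 · 2.236068 = 0.358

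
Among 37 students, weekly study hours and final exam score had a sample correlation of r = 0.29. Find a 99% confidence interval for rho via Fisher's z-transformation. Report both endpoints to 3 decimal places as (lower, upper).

z_r = atanh(0.29) = 0.298566;  SE = 1/√(n−3) = 1/√34 = 0.171499
z-limits: 0.298566 ± 2.576·0.171499 = 0.298566 ± 0.441781 = [-0.143215, 0.740347]
ρ-limits: (tanh -0.143215, tanh 0.740347) = (-0.142, 0.629)

(-0.142, 0.629)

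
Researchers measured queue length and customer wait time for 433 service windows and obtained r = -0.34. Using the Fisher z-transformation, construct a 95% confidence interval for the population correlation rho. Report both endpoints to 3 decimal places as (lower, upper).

(-0.421, -0.254)

z_r = atanh(-0.34) = -0.354093;  SE = 1/√(n−3) = 1/√430 = 0.048224
z-limits: -0.354093 ± 1.960·0.048224 = -0.354093 ± 0.094519 = [-0.448612, -0.259574]
ρ-limits: (tanh -0.448612, tanh -0.259574) = (-0.421, -0.254)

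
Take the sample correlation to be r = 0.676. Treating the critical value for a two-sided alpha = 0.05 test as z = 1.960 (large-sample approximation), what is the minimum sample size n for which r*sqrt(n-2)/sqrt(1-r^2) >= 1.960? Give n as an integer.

7

Need r·√(n−2)/√(1−r²) ≥ 1.960
√(n−2) ≥ 1.960·√(1−0.456976) / 0.676 = 1.960·0.736902 / 0.676 = 2.1366
n−2 ≥ 4.5651  ⇒  n ≥ 6.5651
Smallest integer n = 7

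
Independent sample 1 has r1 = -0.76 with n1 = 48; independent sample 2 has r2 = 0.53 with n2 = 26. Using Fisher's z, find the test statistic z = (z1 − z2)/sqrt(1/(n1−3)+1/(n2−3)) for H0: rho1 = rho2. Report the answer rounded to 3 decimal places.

z1 = atanh(-0.76) = -0.996215,  z2 = atanh(0.53) = 0.590145
SE = √(1/(n1−3) + 1/(n2−3)) = √(1/45 + 1/23) = √(0.0222222 + 0.0434783) = √0.0657005 = 0.256321
z = (z1 − z2)/SE = (-0.996215 − 0.590145) / 0.256321 = -1.586360 / 0.256321 = -6.189

-6.189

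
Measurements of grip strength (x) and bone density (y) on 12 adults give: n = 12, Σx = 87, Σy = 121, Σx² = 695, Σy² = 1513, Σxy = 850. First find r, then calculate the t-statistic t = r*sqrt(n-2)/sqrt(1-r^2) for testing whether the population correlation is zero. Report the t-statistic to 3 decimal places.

Numerator: nΣxy − (Σx)(Σy) = 12·850 − (87)(121) = -327
Denominator: √[(nΣx²−(Σx)²)(nΣy²−(Σy)²)]
  nΣx²−(Σx)² = 12·695 − 7569 = 771;  nΣy²−(Σy)² = 12·1513 − 14641 = 3515
  √(771·3515) = √2710065 = 1646.2275
r = -327 / 1646.2275 = -0.1986
t = r·√(n−2)/√(1−r²) = -0.1986·√10 / √(1−0.039442) = -0.628028 / 0.980081 = -0.641

-0.641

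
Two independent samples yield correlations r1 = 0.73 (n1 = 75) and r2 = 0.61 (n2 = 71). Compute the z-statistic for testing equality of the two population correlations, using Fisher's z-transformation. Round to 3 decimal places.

1.300

z1 = atanh(0.73) = 0.928727,  z2 = atanh(0.61) = 0.708921
SE = √(1/(n1−3) + 1/(n2−3)) = √(1/72 + 1/68) = √(0.0138889 + 0.0147059) = √0.0285948 = 0.169100
z = (z1 − z2)/SE = (0.928727 − 0.708921) / 0.169100 = 0.219806 / 0.169100 = 1.300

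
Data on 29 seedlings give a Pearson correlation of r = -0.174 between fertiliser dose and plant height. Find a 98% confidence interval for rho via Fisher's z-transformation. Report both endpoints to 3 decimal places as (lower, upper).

(-0.559, 0.273)

Fisher z: z_r = atanh(r) = ½·ln((1+(-0.174))/(1−(-0.174))) = -0.175789
SE(z) = 1/√(n−3) = 1/√26 = 0.196116
98% ⇒ z* = 2.326; margin = 2.326·0.196116 = 0.456166
CI on z-scale: (-0.631955, 0.280377)
Back-transform: tanh(-0.631955) = -0.559397, tanh(0.280377) = 0.273254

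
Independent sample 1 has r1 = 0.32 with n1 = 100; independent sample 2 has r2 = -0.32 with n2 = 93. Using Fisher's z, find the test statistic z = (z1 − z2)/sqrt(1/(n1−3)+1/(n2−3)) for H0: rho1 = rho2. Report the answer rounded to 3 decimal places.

z1 = atanh(0.32) = 0.331647,  z2 = atanh(-0.32) = -0.331647
SE = √(1/(n1−3) + 1/(n2−3)) = √(1/97 + 1/90) = √(0.0103093 + 0.0111111) = √0.0214204 = 0.146357
z = (z1 − z2)/SE = (0.331647 − (-0.331647)) / 0.146357 = 0.663294 / 0.146357 = 4.532

4.532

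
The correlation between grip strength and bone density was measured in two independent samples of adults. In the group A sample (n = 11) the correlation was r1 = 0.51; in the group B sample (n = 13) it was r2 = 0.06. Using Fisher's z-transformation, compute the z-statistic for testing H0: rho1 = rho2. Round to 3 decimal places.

Fisher z-transforms: z1 = atanh(0.51) = 0.562730, z2 = atanh(0.06) = 0.060072; difference d = 0.502658
Var(d) = 1/8 + 1/10 = 0.1250000 + 0.1000000 = 0.2250000
z = d/√Var(d) = 0.502658 / √0.2250000 = 0.502658 / 0.474342 = 1.060

1.060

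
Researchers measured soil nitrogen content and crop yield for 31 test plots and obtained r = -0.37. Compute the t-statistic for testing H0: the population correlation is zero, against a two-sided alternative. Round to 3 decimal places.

1 − r² = 1 − 0.1369 = 0.8631;  √(1−r²) = 0.929032
√(n−2) = √29 = 5.385165
t = r·√(n−2)/√(1−r²) = -0.37 · 5.385165 / 0.929032 = -2.145

-2.145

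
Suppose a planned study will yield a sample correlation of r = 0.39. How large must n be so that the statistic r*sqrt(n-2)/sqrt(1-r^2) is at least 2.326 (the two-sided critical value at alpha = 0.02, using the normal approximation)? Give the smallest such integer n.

r√(n−2)/√(1−r²) ≥ 2.326  ⇔  n−2 ≥ (2.326)²·(1−r²)/r²
(1−r²)/r² = (1−0.1521)/0.1521 = 5.5746
n ≥ 2 + 5.410276·5.5746 = 2 + 30.1601 = 32.1601
⌈32.1601⌉ = 33

33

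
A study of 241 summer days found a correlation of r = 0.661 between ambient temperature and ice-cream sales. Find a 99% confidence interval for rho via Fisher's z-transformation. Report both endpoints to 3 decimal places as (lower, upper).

z_r = atanh(0.661) = 0.794588;  SE = 1/√(n−3) = 1/√238 = 0.064820
z-limits: 0.794588 ± 2.576·0.064820 = 0.794588 ± 0.166976 = [0.627612, 0.961564]
ρ-limits: (tanh 0.627612, tanh 0.961564) = (0.556, 0.745)

(0.556, 0.745)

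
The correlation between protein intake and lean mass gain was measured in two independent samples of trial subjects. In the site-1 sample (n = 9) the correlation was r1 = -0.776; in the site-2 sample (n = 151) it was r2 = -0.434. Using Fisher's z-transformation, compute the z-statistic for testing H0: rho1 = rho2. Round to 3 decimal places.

z1 = atanh(-0.776) = -1.035236,  z2 = atanh(-0.434) = -0.464814
SE = √(1/(n1−3) + 1/(n2−3)) = √(1/6 + 1/148) = √(0.1666667 + 0.0067568) = √0.1734235 = 0.416441
z = (z1 − z2)/SE = (-1.035236 − (-0.464814)) / 0.416441 = -0.570422 / 0.416441 = -1.370

-1.370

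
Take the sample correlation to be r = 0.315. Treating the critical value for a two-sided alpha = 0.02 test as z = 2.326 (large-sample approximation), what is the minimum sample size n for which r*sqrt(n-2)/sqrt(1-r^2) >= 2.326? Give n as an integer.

52

Need r·√(n−2)/√(1−r²) ≥ 2.326
√(n−2) ≥ 2.326·√(1−0.099225) / 0.315 = 2.326·0.949092 / 0.315 = 7.0082
n−2 ≥ 49.1149  ⇒  n ≥ 51.1149
Smallest integer n = 52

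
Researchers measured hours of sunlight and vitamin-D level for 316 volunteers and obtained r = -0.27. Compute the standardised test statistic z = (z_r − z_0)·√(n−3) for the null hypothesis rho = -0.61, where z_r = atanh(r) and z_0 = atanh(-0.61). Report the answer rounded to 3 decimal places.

7.644

z_r = atanh(-0.27) = -0.276864,  z_0 = atanh(-0.61) = -0.708921
SE = 1/√(n−3) = 1/√313 = 0.056523
z = (z_r − z_0)/SE = (-0.276864 − (-0.708921)) / 0.056523 = 0.432057 / 0.056523 = 7.644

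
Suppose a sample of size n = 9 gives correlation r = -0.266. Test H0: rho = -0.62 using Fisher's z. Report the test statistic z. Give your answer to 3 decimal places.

z_r = atanh(-0.266) = -0.272554,  z_0 = atanh(-0.62) = -0.725005
SE = 1/√(n−3) = 1/√6 = 0.408248
z = (z_r − z_0)/SE = (-0.272554 − (-0.725005)) / 0.408248 = 0.452451 / 0.408248 = 1.108

1.108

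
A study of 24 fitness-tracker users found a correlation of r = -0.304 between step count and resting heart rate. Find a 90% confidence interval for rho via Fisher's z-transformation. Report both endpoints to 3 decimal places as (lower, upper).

(-0.587, 0.045)

Fisher z: z_r = atanh(r) = ½·ln((1+(-0.304))/(1−(-0.304))) = -0.313921
SE(z) = 1/√(n−3) = 1/√21 = 0.218218
90% ⇒ z* = 1.645; margin = 1.645·0.218218 = 0.358969
CI on z-scale: (-0.672890, 0.045048)
Back-transform: tanh(-0.672890) = -0.586878, tanh(0.045048) = 0.045018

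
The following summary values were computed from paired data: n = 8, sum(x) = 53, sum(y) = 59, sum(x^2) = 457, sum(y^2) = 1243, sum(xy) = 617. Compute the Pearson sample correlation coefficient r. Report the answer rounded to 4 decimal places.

0.7732

S_xy = nΣxy − ΣxΣy = 8·617 − 53·59 = 4936 − 3127 = 1809
S_xx = nΣx² − (Σx)² = 8·457 − 53² = 3656 − 2809 = 847
S_yy = nΣy² − (Σy)² = 8·1243 − 59² = 9944 − 3481 = 6463
r = S_xy / √(S_xx·S_yy) = 1809 / √(847·6463) = 1809 / √5474161 = 1809 / 2339.6925 = 0.7732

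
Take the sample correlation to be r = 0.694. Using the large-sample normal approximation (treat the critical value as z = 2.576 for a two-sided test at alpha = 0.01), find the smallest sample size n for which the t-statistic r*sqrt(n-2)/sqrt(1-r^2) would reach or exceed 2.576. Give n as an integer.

10

Need r·√(n−2)/√(1−r²) ≥ 2.576
√(n−2) ≥ 2.576·√(1−0.481636) / 0.694 = 2.576·0.719975 / 0.694 = 2.6724
n−2 ≥ 7.1417  ⇒  n ≥ 9.1417
Smallest integer n = 10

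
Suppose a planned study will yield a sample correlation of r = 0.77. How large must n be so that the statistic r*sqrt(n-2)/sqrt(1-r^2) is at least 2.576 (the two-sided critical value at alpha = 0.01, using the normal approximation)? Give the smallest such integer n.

7

r√(n−2)/√(1−r²) ≥ 2.576  ⇔  n−2 ≥ (2.576)²·(1−r²)/r²
(1−r²)/r² = (1−0.5929)/0.5929 = 0.6866
n ≥ 2 + 6.635776·0.6866 = 2 + 4.5561 = 6.5561
⌈6.5561⌉ = 7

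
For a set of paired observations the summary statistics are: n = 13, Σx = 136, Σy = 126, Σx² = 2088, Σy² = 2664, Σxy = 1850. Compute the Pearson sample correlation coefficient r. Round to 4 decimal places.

S_xy = nΣxy − ΣxΣy = 13·1850 − 136·126 = 24050 − 17136 = 6914
S_xx = nΣx² − (Σx)² = 13·2088 − 136² = 27144 − 18496 = 8648
S_yy = nΣy² − (Σy)² = 13·2664 − 126² = 34632 − 15876 = 18756
r = S_xy / √(S_xx·S_yy) = 6914 / √(8648·18756) = 6914 / √162201888 = 6914 / 12735.8505 = 0.5429

0.5429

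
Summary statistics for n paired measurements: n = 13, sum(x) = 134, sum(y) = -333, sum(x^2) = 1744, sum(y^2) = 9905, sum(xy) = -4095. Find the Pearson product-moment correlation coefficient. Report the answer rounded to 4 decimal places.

S_xy = nΣxy − ΣxΣy = 13·(-4095) − 134·(-333) = -53235 − (-44622) = -8613
S_xx = nΣx² − (Σx)² = 13·1744 − 134² = 22672 − 17956 = 4716
S_yy = nΣy² − (Σy)² = 13·9905 − (-333)² = 128765 − 110889 = 17876
r = S_xy / √(S_xx·S_yy) = -8613 / √(4716·17876) = -8613 / √84303216 = -8613 / 9181.6783 = -0.9381

-0.9381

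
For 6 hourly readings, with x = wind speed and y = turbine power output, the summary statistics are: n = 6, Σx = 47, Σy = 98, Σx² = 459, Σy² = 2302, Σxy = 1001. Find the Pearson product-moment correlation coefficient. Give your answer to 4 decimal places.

0.9245

Numerator: nΣxy − (Σx)(Σy) = 6·1001 − (47)(98) = 1400
Denominator: √[(nΣx²−(Σx)²)(nΣy²−(Σy)²)]
  nΣx²−(Σx)² = 6·459 − 2209 = 545;  nΣy²−(Σy)² = 6·2302 − 9604 = 4208
  √(545·4208) = √2293360 = 1514.3844
r = 1400 / 1514.3844 = 0.9245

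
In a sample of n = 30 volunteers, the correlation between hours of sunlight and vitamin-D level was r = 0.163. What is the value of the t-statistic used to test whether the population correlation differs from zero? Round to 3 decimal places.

t = r·√(n−2) / √(1−r²) with r = 0.163, n = 30
  = 0.163·√28 / √(1 − 0.026569)
  = 0.163·5.291503 / 0.986626
  = 0.862515 / 0.986626 = 0.874

0.874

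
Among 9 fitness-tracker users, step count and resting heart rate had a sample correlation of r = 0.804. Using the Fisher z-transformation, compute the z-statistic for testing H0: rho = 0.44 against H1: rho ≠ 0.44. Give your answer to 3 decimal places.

1.562

z_r = atanh(0.804) = 1.109824,  z_0 = atanh(0.44) = 0.472231
SE = 1/√(n−3) = 1/√6 = 0.408248
z = (z_r − z_0)/SE = (1.109824 − 0.472231) / 0.408248 = 0.637593 / 0.408248 = 1.562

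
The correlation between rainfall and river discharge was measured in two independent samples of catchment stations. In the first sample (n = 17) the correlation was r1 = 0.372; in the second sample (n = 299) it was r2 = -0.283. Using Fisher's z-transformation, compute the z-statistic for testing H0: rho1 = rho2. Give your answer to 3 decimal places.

2.492

z1 = atanh(0.372) = 0.390742,  z2 = atanh(-0.283) = -0.290940
SE = √(1/(n1−3) + 1/(n2−3)) = √(1/14 + 1/296) = √(0.0714286 + 0.0033784) = √0.0748070 = 0.273509
z = (z1 − z2)/SE = (0.390742 − (-0.290940)) / 0.273509 = 0.681682 / 0.273509 = 2.492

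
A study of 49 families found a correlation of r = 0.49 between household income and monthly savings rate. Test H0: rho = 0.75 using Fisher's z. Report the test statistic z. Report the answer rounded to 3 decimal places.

z_r = atanh(0.49) = 0.536060,  z_0 = atanh(0.75) = 0.972955
SE = 1/√(n−3) = 1/√46 = 0.147442
z = (z_r − z_0)/SE = (0.536060 − 0.972955) / 0.147442 = -0.436895 / 0.147442 = -2.963

-2.963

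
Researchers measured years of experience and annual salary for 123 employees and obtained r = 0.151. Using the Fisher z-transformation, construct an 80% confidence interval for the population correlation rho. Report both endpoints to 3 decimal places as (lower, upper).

(0.035, 0.263)

z_r = atanh(0.151) = 0.152164;  SE = 1/√(n−3) = 1/√120 = 0.091287
z-limits: 0.152164 ± 1.282·0.091287 = 0.152164 ± 0.117030 = [0.035134, 0.269194]
ρ-limits: (tanh 0.035134, tanh 0.269194) = (0.035, 0.263)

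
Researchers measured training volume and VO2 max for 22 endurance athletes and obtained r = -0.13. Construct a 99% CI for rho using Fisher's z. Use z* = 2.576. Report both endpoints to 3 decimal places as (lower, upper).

(-0.618, 0.430)

z_r = atanh(-0.13) = -0.130740;  SE = 1/√(n−3) = 1/√19 = 0.229416
z-limits: -0.130740 ± 2.576·0.229416 = -0.130740 ± 0.590976 = [-0.721716, 0.460236]
ρ-limits: (tanh -0.721716, tanh 0.460236) = (-0.618, 0.430)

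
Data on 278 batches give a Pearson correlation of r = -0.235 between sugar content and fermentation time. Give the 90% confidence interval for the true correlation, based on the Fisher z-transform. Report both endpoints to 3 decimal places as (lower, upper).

(-0.326, -0.139)

Fisher z: z_r = atanh(r) = ½·ln((1+(-0.235))/(1−(-0.235))) = -0.239475
SE(z) = 1/√(n−3) = 1/√275 = 0.060302
90% ⇒ z* = 1.645; margin = 1.645·0.060302 = 0.099197
CI on z-scale: (-0.338672, -0.140278)
Back-transform: tanh(-0.338672) = -0.326291, tanh(-0.140278) = -0.139365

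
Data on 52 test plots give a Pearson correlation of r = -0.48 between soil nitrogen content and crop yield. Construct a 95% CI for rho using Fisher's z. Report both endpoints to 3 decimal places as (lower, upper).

z_r = atanh(-0.48) = -0.522984;  SE = 1/√(n−3) = 1/√49 = 0.142857
z-limits: -0.522984 ± 1.960·0.142857 = -0.522984 ± 0.280000 = [-0.802984, -0.242984]
ρ-limits: (tanh -0.802984, tanh -0.242984) = (-0.666, -0.238)

(-0.666, -0.238)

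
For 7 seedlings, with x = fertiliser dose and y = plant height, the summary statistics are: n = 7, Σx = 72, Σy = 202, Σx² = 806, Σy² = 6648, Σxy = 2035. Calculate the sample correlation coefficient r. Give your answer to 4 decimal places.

S_xy = nΣxy − ΣxΣy = 7·2035 − 72·202 = 14245 − 14544 = -299
S_xx = nΣx² − (Σx)² = 7·806 − 72² = 5642 − 5184 = 458
S_yy = nΣy² − (Σy)² = 7·6648 − 202² = 46536 − 40804 = 5732
r = S_xy / √(S_xx·S_yy) = -299 / √(458·5732) = -299 / √2625256 = -299 / 1620.2642 = -0.1845

-0.1845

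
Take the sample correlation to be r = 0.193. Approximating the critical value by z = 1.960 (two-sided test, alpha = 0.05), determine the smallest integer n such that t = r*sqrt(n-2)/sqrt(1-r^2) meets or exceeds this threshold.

102

r√(n−2)/√(1−r²) ≥ 1.960  ⇔  n−2 ≥ (1.960)²·(1−r²)/r²
(1−r²)/r² = (1−0.037249)/0.037249 = 25.8464
n ≥ 2 + 3.8416·25.8464 = 2 + 99.2915 = 101.2915
⌈101.2915⌉ = 102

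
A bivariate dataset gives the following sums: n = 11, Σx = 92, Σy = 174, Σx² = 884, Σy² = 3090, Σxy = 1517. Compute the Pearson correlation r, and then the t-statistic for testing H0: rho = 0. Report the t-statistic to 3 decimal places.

S_xy = nΣxy − ΣxΣy = 11·1517 − 92·174 = 16687 − 16008 = 679
S_xx = nΣx² − (Σx)² = 11·884 − 92² = 9724 − 8464 = 1260
S_yy = nΣy² − (Σy)² = 11·3090 − 174² = 33990 − 30276 = 3714
r = S_xy / √(S_xx·S_yy) = 679 / √(1260·3714) = 679 / √4679640 = 679 / 2163.2476 = 0.3139
t = r·√(n−2)/√(1−r²) = 0.3139·√9 / √(1−0.098533) = 0.941700 / 0.949456 = 0.992

0.992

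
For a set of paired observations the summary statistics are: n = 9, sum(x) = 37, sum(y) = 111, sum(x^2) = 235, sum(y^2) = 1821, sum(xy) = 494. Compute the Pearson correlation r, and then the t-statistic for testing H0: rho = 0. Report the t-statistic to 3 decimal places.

0.525

S_xy = nΣxy − ΣxΣy = 9·494 − 37·111 = 4446 − 4107 = 339
S_xx = nΣx² − (Σx)² = 9·235 − 37² = 2115 − 1369 = 746
S_yy = nΣy² − (Σy)² = 9·1821 − 111² = 16389 − 12321 = 4068
r = S_xy / √(S_xx·S_yy) = 339 / √(746·4068) = 339 / √3034728 = 339 / 1742.0471 = 0.1946
t = r·√(n−2)/√(1−r²) = 0.1946·√7 / √(1−0.037869) = 0.514863 / 0.980883 = 0.525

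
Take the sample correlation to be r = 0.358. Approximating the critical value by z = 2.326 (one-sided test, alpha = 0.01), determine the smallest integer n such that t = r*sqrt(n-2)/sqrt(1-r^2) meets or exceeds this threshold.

Need r·√(n−2)/√(1−r²) ≥ 2.326
√(n−2) ≥ 2.326·√(1−0.128164) / 0.358 = 2.326·0.933722 / 0.358 = 6.0666
n−2 ≥ 36.8036  ⇒  n ≥ 38.8036
Smallest integer n = 39

39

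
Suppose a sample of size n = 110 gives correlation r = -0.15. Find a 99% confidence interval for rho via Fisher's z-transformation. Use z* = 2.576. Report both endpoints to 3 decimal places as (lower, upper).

Fisher z: z_r = atanh(r) = ½·ln((1+(-0.15))/(1−(-0.15))) = -0.151140
SE(z) = 1/√(n−3) = 1/√107 = 0.096674
99% ⇒ z* = 2.576; margin = 2.576·0.096674 = 0.249032
CI on z-scale: (-0.400172, 0.097892)
Back-transform: tanh(-0.400172) = -0.380096, tanh(0.097892) = 0.097580

(-0.380, 0.098)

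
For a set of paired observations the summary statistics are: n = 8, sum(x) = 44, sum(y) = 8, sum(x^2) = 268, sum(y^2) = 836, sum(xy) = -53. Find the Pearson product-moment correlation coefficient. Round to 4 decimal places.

Numerator: nΣxy − (Σx)(Σy) = 8·(-53) − (44)(8) = -776
Denominator: √[(nΣx²−(Σx)²)(nΣy²−(Σy)²)]
  nΣx²−(Σx)² = 8·268 − 1936 = 208;  nΣy²−(Σy)² = 8·836 − 64 = 6624
  √(208·6624) = √1377792 = 1173.7938
r = -776 / 1173.7938 = -0.6611

-0.6611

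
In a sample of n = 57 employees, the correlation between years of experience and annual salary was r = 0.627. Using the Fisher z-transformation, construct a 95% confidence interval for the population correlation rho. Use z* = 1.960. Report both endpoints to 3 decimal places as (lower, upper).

(0.438, 0.763)

Fisher z: z_r = atanh(r) = ½·ln((1+0.627)/(1−0.627)) = 0.736457
SE(z) = 1/√(n−3) = 1/√54 = 0.136083
95% ⇒ z* = 1.960; margin = 1.960·0.136083 = 0.266723
CI on z-scale: (0.469734, 1.003180)
Back-transform: tanh(0.469734) = 0.437984, tanh(1.003180) = 0.762926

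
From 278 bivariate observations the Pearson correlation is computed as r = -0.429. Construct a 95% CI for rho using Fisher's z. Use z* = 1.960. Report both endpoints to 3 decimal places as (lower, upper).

Fisher z: z_r = atanh(r) = ½·ln((1+(-0.429))/(1−(-0.429))) = -0.458670
SE(z) = 1/√(n−3) = 1/√275 = 0.060302
95% ⇒ z* = 1.960; margin = 1.960·0.060302 = 0.118192
CI on z-scale: (-0.576862, -0.340478)
Back-transform: tanh(-0.576862) = -0.520381, tanh(-0.340478) = -0.327904

(-0.520, -0.328)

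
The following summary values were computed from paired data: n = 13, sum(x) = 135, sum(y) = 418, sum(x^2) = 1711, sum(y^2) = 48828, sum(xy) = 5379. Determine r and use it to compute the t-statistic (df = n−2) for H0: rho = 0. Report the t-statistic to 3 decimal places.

S_xy = nΣxy − ΣxΣy = 13·5379 − 135·418 = 69927 − 56430 = 13497
S_xx = nΣx² − (Σx)² = 13·1711 − 135² = 22243 − 18225 = 4018
S_yy = nΣy² − (Σy)² = 13·48828 − 418² = 634764 − 174724 = 460040
r = S_xy / √(S_xx·S_yy) = 13497 / √(4018·460040) = 13497 / √1848440720 = 13497 / 42993.4963 = 0.3139
t = r·√(n−2)/√(1−r²) = 0.3139·√11 / √(1−0.098533) = 1.041089 / 0.949456 = 1.097

1.097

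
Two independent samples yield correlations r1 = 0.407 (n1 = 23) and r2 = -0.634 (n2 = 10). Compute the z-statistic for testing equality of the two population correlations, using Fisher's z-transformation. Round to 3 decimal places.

Fisher z-transforms: z1 = atanh(0.407) = 0.432010, z2 = atanh(-0.634) = -0.748076; difference d = 1.180086
Var(d) = 1/20 + 1/7 = 0.0500000 + 0.1428571 = 0.1928571
z = d/√Var(d) = 1.180086 / √0.1928571 = 1.180086 / 0.439155 = 2.687

2.687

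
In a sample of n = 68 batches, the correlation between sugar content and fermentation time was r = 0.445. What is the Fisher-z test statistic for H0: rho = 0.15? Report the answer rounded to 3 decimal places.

Fisher z: atanh(0.445) = 0.478448, atanh(0.15) = 0.151140
z = (z_r − z_0)·√(n−3) = (0.478448 − 0.151140)·√65 = 0.327308 · 8.062258 = 2.639

2.639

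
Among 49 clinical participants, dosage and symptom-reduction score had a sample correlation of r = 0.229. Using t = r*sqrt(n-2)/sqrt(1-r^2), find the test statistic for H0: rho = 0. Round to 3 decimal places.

t = r·√(n−2) / √(1−r²) with r = 0.229, n = 49
  = 0.229·√47 / √(1 − 0.052441)
  = 0.229·6.855655 / 0.973426
  = 1.569945 / 0.973426 = 1.613

1.613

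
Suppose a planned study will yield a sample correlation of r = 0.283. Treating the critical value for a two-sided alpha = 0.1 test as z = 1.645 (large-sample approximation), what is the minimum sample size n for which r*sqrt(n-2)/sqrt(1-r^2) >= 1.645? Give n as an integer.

34

r√(n−2)/√(1−r²) ≥ 1.645  ⇔  n−2 ≥ (1.645)²·(1−r²)/r²
(1−r²)/r² = (1−0.080089)/0.080089 = 11.4861
n ≥ 2 + 2.706025·11.4861 = 2 + 31.0817 = 33.0817
⌈33.0817⌉ = 34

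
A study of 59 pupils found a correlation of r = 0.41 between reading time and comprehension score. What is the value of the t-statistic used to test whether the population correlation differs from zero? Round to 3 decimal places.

3.394

1 − r² = 1 − 0.1681 = 0.8319;  √(1−r²) = 0.912086
√(n−2) = √57 = 7.549834
t = r·√(n−2)/√(1−r²) = 0.41 · 7.549834 / 0.912086 = 3.394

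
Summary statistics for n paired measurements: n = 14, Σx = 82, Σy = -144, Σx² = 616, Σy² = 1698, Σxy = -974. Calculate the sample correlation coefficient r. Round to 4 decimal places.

S_xy = nΣxy − ΣxΣy = 14·(-974) − 82·(-144) = -13636 − (-11808) = -1828
S_xx = nΣx² − (Σx)² = 14·616 − 82² = 8624 − 6724 = 1900
S_yy = nΣy² − (Σy)² = 14·1698 − (-144)² = 23772 − 20736 = 3036
r = S_xy / √(S_xx·S_yy) = -1828 / √(1900·3036) = -1828 / √5768400 = -1828 / 2401.7494 = -0.7611

-0.7611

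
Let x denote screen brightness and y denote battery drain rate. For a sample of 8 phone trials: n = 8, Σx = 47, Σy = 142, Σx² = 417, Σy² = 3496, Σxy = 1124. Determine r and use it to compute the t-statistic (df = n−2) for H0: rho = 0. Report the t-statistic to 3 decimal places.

3.069

S_xy = nΣxy − ΣxΣy = 8·1124 − 47·142 = 8992 − 6674 = 2318
S_xx = nΣx² − (Σx)² = 8·417 − 47² = 3336 − 2209 = 1127
S_yy = nΣy² − (Σy)² = 8·3496 − 142² = 27968 − 20164 = 7804
r = S_xy / √(S_xx·S_yy) = 2318 / √(1127·7804) = 2318 / √8795108 = 2318 / 2965.6547 = 0.7816
t = r·√(n−2)/√(1−r²) = 0.7816·√6 / √(1−0.610899) = 1.914521 / 0.623780 = 3.069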